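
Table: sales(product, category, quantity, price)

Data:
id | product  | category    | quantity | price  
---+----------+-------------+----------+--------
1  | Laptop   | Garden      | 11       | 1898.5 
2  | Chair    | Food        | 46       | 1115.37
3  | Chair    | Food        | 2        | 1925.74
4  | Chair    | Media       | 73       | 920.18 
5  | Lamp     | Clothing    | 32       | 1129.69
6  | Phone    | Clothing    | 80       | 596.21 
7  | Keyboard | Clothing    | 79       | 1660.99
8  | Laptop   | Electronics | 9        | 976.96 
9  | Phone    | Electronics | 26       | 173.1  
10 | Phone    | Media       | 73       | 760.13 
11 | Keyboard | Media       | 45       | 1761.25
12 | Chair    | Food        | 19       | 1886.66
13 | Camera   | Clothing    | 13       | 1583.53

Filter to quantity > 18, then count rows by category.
SELECT category, COUNT(*)
FROM sales
WHERE quantity > 18
GROUP BY category

Note: WHERE filters rows before grouping.

Result:
  Clothing: 3
  Electronics: 1
  Food: 2
  Media: 3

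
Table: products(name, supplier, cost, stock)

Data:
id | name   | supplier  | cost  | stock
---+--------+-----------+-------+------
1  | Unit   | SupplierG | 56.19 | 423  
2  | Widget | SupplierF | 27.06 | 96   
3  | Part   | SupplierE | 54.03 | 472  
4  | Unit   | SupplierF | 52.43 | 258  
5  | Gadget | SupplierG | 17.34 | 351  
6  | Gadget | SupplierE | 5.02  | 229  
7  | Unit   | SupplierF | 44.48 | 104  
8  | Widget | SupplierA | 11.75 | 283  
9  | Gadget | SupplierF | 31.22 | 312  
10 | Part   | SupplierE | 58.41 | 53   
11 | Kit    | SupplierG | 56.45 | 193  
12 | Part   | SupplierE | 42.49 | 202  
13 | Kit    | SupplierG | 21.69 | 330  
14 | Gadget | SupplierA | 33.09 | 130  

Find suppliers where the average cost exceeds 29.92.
SELECT supplier, AVG(cost)
FROM products
GROUP BY supplier
HAVING AVG(cost) > 29.92

Result:
  SupplierE: avg=39.99
  SupplierF: avg=38.80
  SupplierG: avg=37.92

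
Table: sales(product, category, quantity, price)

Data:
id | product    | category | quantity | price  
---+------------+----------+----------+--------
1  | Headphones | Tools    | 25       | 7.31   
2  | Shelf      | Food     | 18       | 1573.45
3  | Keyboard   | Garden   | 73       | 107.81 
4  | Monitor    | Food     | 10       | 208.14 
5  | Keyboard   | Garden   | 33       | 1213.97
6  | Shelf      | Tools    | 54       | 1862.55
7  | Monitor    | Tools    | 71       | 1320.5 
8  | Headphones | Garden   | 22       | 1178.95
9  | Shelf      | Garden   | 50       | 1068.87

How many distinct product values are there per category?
SELECT category, COUNT(DISTINCT product)
FROM sales
GROUP BY category

Result:
  Food: 2 distinct
  Garden: 3 distinct
  Tools: 3 distinct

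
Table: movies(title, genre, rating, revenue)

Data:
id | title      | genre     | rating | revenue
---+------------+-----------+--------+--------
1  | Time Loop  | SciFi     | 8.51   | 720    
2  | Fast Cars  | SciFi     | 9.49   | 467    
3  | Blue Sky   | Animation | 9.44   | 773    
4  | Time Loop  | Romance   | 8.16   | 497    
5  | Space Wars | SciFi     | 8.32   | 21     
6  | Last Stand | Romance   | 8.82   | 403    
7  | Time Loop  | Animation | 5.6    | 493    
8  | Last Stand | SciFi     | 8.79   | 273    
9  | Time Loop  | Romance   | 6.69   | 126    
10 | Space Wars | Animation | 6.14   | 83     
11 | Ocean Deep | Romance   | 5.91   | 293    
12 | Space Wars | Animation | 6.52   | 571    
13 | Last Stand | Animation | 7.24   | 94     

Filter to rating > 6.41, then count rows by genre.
SELECT genre, COUNT(*)
FROM movies
WHERE rating > 6.41
GROUP BY genre

Note: WHERE filters rows before grouping.

Result:
  Animation: 3
  Romance: 3
  SciFi: 4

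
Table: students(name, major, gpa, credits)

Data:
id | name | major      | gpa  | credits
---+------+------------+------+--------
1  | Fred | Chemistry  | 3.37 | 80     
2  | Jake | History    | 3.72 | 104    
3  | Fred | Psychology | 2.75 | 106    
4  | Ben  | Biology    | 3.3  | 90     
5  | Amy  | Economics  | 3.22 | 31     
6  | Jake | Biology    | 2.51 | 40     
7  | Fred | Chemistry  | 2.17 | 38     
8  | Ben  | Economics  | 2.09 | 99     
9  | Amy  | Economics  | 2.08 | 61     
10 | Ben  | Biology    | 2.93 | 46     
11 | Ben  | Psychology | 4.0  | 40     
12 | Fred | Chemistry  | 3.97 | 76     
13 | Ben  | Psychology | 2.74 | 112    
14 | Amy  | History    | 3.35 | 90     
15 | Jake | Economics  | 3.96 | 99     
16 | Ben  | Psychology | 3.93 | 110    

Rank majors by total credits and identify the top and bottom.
SELECT major, SUM(credits)
FROM students
GROUP BY major
ORDER BY SUM(credits)

All groups:
  Biology: 176
  Chemistry: 194
  History: 194
  Economics: 290
  Psychology: 368

Highest: Psychology (368)
Lowest: Biology (176)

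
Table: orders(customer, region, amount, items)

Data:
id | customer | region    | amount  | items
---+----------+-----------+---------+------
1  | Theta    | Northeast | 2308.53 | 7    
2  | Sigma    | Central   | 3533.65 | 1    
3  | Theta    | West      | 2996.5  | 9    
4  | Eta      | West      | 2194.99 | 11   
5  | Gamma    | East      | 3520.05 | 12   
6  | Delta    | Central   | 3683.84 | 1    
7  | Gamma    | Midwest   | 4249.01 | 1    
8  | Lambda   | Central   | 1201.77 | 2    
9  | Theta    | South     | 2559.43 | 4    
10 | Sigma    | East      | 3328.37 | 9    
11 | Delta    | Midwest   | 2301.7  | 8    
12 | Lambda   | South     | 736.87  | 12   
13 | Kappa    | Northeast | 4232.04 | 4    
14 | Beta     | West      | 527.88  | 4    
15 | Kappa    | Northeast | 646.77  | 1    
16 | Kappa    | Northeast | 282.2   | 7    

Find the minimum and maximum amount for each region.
SELECT region, MIN(amount), MAX(amount)
FROM orders
GROUP BY region

Result:
  Central: min=1201.77, max=3683.84
  East: min=3328.37, max=3520.05
  Midwest: min=2301.70, max=4249.01
  Northeast: min=282.20, max=4232.04
  South: min=736.87, max=2559.43
  West: min=527.88, max=2996.50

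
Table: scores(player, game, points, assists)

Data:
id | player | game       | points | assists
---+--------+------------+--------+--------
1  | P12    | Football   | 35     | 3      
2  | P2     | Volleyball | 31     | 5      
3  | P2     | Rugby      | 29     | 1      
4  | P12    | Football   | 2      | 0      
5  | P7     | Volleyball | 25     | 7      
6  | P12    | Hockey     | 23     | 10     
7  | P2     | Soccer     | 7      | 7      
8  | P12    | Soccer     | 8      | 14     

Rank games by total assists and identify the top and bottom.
SELECT game, SUM(assists)
FROM scores
GROUP BY game
ORDER BY SUM(assists)

All groups:
  Rugby: 1
  Football: 3
  Hockey: 10
  Volleyball: 12
  Soccer: 21

Highest: Soccer (21)
Lowest: Rugby (1)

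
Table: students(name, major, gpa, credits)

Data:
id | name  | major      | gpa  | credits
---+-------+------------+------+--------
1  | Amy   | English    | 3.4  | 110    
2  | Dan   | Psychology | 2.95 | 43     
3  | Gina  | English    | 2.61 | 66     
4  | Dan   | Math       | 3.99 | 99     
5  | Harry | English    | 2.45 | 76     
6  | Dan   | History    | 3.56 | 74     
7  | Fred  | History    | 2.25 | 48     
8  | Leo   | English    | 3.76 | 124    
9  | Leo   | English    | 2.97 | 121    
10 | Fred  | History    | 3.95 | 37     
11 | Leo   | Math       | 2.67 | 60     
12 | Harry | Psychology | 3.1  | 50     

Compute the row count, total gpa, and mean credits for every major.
SELECT major,
       COUNT(*) as cnt,
       SUM(gpa) as total_gpa,
       AVG(credits) as avg_credits
FROM students
GROUP BY major

Result:
  English: 5 records, 15.19 total gpa, 99.40 avg credits
  History: 3 records, 9.76 total gpa, 53.00 avg credits
  Math: 2 records, 6.66 total gpa, 79.50 avg credits
  Psychology: 2 records, 6.05 total gpa, 46.50 avg credits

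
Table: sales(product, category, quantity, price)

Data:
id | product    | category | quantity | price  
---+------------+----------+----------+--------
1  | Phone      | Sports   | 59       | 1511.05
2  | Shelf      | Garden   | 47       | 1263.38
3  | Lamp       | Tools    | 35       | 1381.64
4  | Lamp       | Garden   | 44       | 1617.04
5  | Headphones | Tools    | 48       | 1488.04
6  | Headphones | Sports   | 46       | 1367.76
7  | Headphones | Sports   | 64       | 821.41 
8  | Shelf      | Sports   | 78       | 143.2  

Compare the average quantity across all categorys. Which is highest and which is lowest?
SELECT category, AVG(quantity)
FROM sales
GROUP BY category
ORDER BY AVG(quantity)

All groups:
  Tools: 41.50
  Garden: 45.50
  Sports: 61.75

Highest: Sports (61.75)
Lowest: Tools (41.50)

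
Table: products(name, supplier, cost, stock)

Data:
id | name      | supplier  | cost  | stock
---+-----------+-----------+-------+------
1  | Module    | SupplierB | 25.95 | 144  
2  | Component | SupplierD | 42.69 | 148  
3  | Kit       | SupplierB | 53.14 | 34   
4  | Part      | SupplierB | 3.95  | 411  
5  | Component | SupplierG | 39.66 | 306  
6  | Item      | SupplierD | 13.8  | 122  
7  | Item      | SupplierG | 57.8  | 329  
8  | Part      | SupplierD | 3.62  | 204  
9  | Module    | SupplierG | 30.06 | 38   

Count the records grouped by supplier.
SELECT supplier, COUNT(*) as count
FROM products
GROUP BY supplier

Result:
  SupplierB: 3
  SupplierD: 3
  SupplierG: 3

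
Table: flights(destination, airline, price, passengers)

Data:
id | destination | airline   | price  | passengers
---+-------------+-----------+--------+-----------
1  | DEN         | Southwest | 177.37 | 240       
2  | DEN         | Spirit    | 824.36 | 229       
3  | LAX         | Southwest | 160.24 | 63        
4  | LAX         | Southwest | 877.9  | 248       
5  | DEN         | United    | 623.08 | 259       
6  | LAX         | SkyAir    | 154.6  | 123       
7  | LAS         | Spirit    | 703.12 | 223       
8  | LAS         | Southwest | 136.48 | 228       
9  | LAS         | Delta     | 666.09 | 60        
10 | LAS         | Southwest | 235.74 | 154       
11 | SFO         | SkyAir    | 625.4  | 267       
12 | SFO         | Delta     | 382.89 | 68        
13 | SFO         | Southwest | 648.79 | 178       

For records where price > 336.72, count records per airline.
SELECT airline, COUNT(*)
FROM flights
WHERE price > 336.72
GROUP BY airline

Note: WHERE filters rows before grouping.

Result:
  Delta: 2
  SkyAir: 1
  Southwest: 2
  Spirit: 2
  United: 1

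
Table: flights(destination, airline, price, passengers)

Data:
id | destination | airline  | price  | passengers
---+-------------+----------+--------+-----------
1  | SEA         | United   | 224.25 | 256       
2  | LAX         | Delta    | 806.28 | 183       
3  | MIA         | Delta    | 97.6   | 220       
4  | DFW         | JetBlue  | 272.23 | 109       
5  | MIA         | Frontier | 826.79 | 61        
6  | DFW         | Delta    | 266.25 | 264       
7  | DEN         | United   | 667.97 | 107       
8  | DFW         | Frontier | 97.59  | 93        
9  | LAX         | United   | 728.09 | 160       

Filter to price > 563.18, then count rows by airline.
SELECT airline, COUNT(*)
FROM flights
WHERE price > 563.18
GROUP BY airline

Note: WHERE filters rows before grouping.

Result:
  Delta: 1
  Frontier: 1
  United: 2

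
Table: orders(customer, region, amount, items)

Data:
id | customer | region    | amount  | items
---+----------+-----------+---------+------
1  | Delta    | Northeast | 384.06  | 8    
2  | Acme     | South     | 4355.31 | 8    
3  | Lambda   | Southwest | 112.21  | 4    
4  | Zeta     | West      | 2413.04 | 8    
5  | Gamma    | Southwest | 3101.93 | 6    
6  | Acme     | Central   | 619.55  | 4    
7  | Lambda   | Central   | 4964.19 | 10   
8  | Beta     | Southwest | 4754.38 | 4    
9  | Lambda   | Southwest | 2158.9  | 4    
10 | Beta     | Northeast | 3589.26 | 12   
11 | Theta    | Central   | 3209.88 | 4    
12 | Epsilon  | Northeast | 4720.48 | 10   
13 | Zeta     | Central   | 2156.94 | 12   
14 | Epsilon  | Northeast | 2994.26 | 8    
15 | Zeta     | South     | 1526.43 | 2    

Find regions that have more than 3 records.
SELECT region, COUNT(*) as cnt
FROM orders
GROUP BY region
HAVING COUNT(*) > 3

Result:
  Central: 4
  Northeast: 4
  Southwest: 4

Note: HAVING filters groups after aggregation, WHERE filters rows before.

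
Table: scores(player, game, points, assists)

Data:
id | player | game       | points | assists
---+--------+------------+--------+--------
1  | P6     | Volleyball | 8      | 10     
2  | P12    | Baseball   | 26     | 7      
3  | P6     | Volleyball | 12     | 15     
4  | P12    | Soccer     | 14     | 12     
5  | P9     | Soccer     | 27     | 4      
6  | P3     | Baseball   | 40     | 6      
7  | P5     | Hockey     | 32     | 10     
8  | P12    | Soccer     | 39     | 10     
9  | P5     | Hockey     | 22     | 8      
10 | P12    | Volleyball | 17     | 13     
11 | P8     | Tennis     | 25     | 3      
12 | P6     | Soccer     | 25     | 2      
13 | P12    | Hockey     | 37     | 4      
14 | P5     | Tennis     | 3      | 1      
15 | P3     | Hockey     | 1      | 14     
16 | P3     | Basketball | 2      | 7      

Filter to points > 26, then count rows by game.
SELECT game, COUNT(*)
FROM scores
WHERE points > 26
GROUP BY game

Note: WHERE filters rows before grouping.

Result:
  Baseball: 1
  Hockey: 2
  Soccer: 2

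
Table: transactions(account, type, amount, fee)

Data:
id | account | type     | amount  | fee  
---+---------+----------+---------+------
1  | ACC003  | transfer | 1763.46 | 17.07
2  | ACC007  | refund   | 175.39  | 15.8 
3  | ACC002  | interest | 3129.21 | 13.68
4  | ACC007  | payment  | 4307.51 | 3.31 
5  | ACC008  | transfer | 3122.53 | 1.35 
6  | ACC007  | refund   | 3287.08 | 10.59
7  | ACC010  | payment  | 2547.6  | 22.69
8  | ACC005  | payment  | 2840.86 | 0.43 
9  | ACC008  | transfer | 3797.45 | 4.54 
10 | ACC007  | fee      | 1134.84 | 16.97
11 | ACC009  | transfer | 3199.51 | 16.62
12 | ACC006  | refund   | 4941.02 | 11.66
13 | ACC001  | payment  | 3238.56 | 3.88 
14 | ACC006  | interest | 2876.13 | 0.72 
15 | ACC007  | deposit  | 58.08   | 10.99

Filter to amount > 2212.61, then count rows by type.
SELECT type, COUNT(*)
FROM transactions
WHERE amount > 2212.61
GROUP BY type

Note: WHERE filters rows before grouping.

Result:
  interest: 2
  payment: 4
  refund: 2
  transfer: 3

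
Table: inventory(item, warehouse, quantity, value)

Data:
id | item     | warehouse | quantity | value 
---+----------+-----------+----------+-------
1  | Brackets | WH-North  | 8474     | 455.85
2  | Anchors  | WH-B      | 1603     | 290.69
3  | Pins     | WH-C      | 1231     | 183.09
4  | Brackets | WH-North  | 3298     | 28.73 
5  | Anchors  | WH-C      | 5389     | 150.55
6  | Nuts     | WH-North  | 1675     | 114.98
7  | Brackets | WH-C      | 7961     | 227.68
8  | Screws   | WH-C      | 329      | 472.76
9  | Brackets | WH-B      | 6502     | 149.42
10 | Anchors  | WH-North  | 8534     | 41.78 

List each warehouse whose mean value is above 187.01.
SELECT warehouse, AVG(value)
FROM inventory
GROUP BY warehouse
HAVING AVG(value) > 187.01

Result:
  WH-B: avg=220.06
  WH-C: avg=258.52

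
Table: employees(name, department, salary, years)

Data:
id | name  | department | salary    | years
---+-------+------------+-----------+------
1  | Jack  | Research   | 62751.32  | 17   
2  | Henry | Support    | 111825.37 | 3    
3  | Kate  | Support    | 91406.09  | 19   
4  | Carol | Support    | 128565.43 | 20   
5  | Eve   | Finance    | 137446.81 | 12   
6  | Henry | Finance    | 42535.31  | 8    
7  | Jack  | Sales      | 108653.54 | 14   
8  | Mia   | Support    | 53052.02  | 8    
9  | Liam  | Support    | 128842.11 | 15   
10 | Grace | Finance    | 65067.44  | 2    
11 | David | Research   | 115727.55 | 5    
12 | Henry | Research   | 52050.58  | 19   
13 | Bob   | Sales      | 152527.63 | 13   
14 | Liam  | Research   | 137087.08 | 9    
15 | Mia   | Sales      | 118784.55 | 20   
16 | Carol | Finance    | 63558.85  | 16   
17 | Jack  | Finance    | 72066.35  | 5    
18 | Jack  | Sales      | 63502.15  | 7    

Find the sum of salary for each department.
SELECT department, SUM(salary) as result
FROM employees
GROUP BY department

Result:
  Finance: 380674.76
  Research: 367616.53
  Sales: 443467.87
  Support: 513691.02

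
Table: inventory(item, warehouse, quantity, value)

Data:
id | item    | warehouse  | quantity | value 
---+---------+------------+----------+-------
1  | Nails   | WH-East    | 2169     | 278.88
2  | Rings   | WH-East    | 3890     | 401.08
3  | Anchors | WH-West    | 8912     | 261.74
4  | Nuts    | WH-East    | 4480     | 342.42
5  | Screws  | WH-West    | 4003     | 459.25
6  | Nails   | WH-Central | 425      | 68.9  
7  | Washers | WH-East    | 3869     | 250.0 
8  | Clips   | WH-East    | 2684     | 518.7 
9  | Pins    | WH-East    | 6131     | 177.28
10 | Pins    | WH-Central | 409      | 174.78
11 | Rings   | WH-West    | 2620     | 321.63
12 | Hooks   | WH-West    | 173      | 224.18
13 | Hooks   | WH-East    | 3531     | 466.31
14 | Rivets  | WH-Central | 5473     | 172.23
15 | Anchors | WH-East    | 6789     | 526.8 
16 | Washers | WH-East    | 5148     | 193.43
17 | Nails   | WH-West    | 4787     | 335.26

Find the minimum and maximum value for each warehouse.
SELECT warehouse, MIN(value), MAX(value)
FROM inventory
GROUP BY warehouse

Result:
  WH-Central: min=68.90, max=174.78
  WH-East: min=177.28, max=526.80
  WH-West: min=224.18, max=459.25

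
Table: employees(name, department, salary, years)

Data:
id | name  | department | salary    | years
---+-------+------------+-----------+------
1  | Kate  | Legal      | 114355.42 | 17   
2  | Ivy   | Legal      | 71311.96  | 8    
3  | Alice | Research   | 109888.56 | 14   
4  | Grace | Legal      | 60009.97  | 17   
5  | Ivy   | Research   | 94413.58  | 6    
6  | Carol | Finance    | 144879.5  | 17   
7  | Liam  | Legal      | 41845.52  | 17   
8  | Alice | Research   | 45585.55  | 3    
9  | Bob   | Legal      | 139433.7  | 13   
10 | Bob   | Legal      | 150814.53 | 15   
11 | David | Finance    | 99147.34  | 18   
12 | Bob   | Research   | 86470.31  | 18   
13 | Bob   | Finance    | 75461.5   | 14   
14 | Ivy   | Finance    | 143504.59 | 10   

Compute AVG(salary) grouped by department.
SELECT department, AVG(salary) as result
FROM employees
GROUP BY department

Result:
  Finance: 115748.23
  Legal: 96295.18
  Research: 84089.50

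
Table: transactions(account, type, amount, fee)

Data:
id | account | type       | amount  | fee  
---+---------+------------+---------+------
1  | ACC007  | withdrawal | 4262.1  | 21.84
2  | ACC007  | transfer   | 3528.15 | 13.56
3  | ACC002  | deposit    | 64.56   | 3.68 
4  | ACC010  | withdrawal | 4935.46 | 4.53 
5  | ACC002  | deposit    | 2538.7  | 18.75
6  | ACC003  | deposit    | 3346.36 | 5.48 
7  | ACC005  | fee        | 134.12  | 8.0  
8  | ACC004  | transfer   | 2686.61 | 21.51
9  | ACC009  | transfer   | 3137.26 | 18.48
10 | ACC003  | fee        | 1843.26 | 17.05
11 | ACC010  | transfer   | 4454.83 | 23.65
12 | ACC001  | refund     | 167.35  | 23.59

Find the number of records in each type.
SELECT type, COUNT(*) as count
FROM transactions
GROUP BY type

Result:
  deposit: 3
  fee: 2
  refund: 1
  transfer: 4
  withdrawal: 2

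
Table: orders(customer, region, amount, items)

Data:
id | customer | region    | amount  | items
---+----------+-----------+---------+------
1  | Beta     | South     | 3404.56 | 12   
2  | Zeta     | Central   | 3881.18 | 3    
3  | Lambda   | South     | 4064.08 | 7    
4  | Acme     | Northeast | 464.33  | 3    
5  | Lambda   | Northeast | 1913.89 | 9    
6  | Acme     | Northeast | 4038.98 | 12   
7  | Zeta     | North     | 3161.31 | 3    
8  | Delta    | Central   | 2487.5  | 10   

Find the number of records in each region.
SELECT region, COUNT(*) as count
FROM orders
GROUP BY region

Result:
  Central: 2
  North: 1
  Northeast: 3
  South: 2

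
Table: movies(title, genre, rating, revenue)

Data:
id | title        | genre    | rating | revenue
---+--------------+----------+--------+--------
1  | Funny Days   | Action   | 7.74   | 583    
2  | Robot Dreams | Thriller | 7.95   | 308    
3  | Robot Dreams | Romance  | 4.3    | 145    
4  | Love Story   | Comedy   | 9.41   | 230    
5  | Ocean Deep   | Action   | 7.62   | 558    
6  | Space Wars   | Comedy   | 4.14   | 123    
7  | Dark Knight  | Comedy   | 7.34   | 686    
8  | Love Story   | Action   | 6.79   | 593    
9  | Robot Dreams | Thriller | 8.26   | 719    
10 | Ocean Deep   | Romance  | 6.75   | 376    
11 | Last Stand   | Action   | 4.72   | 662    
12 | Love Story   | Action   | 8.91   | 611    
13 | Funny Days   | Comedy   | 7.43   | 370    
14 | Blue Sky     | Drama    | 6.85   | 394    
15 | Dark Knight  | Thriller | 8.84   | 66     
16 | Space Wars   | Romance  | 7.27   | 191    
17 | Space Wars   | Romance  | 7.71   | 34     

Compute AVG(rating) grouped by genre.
SELECT genre, AVG(rating) as result
FROM movies
GROUP BY genre

Result:
  Action: 7.16
  Comedy: 7.08
  Drama: 6.85
  Romance: 6.51
  Thriller: 8.35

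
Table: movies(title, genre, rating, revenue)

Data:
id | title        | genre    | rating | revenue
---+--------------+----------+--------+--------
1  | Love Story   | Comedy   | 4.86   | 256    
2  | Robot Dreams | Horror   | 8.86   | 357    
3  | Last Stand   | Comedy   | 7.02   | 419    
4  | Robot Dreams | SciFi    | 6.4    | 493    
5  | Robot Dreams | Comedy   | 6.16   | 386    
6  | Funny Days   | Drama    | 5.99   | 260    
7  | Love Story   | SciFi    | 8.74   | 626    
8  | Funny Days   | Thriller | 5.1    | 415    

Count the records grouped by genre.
SELECT genre, COUNT(*) as count
FROM movies
GROUP BY genre

Result:
  Comedy: 3
  Drama: 1
  Horror: 1
  SciFi: 2
  Thriller: 1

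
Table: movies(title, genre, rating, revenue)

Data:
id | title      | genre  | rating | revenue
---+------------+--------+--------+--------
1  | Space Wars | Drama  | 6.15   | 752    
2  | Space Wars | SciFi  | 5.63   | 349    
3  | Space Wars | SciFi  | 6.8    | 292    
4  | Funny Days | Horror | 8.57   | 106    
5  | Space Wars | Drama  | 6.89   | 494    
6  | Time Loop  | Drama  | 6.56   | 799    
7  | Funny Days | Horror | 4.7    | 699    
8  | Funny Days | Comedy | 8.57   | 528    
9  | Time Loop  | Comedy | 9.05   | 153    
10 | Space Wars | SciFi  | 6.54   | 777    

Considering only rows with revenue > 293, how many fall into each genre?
SELECT genre, COUNT(*)
FROM movies
WHERE revenue > 293
GROUP BY genre

Note: WHERE filters rows before grouping.

Result:
  Comedy: 1
  Drama: 3
  Horror: 1
  SciFi: 2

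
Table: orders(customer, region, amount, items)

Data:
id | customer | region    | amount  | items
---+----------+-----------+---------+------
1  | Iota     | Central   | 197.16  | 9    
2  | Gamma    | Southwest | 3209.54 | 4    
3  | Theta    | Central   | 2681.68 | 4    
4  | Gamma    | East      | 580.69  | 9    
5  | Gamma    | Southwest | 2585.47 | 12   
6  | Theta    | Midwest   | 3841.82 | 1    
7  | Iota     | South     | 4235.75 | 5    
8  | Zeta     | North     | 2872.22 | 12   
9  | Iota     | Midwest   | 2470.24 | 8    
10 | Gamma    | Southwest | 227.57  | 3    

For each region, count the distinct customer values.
SELECT region, COUNT(DISTINCT customer)
FROM orders
GROUP BY region

Result:
  Central: 2 distinct
  East: 1 distinct
  Midwest: 2 distinct
  North: 1 distinct
  South: 1 distinct
  Southwest: 1 distinct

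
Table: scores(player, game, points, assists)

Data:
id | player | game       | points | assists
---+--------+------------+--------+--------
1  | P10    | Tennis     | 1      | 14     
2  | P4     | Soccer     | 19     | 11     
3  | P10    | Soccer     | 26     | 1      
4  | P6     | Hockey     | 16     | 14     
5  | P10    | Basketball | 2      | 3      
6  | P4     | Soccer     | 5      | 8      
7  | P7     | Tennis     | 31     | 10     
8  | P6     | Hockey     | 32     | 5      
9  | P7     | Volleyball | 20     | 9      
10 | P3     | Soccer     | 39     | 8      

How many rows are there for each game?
SELECT game, COUNT(*) as count
FROM scores
GROUP BY game

Result:
  Basketball: 1
  Hockey: 2
  Soccer: 4
  Tennis: 2
  Volleyball: 1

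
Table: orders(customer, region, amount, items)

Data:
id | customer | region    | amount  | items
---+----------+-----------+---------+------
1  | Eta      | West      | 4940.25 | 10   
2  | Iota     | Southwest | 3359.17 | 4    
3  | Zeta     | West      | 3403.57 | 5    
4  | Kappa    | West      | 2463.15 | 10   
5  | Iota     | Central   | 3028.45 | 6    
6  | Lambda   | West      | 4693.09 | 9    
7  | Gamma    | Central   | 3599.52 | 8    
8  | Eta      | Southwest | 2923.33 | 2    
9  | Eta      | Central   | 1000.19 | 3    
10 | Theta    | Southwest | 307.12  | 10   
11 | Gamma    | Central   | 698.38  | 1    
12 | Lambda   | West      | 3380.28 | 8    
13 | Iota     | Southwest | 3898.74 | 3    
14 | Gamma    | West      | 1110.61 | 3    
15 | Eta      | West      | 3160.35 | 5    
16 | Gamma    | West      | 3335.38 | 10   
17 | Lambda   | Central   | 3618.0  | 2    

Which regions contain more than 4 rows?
SELECT region, COUNT(*) as cnt
FROM orders
GROUP BY region
HAVING COUNT(*) > 4

Result:
  Central: 5
  West: 8

Note: HAVING filters groups after aggregation, WHERE filters rows before.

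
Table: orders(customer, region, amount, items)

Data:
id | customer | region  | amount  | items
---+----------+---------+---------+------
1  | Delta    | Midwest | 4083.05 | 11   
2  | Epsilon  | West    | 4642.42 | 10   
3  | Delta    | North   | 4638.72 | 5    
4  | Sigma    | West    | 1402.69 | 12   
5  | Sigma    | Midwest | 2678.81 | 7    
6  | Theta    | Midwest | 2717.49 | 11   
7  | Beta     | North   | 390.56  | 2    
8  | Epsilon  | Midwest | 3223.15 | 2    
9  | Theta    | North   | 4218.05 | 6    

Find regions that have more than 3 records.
SELECT region, COUNT(*) as cnt
FROM orders
GROUP BY region
HAVING COUNT(*) > 3

Result:
  Midwest: 4

Note: HAVING filters groups after aggregation, WHERE filters rows before.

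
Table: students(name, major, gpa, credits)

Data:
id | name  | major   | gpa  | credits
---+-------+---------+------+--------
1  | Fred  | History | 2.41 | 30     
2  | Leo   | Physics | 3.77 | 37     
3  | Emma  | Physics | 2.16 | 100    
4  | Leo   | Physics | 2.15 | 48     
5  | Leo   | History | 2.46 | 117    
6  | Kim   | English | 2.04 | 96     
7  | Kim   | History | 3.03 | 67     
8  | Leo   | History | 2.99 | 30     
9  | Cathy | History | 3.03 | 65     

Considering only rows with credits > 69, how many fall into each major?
SELECT major, COUNT(*)
FROM students
WHERE credits > 69
GROUP BY major

Note: WHERE filters rows before grouping.

Result:
  English: 1
  History: 1
  Physics: 1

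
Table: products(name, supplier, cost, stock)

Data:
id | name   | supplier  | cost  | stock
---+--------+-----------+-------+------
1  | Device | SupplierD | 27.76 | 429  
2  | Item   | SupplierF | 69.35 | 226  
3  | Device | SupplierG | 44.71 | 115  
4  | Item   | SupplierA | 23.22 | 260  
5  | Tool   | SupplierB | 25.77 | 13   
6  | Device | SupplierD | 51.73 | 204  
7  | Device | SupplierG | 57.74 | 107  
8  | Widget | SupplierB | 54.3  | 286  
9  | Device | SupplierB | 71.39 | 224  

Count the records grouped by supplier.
SELECT supplier, COUNT(*) as count
FROM products
GROUP BY supplier

Result:
  SupplierA: 1
  SupplierB: 3
  SupplierD: 2
  SupplierF: 1
  SupplierG: 2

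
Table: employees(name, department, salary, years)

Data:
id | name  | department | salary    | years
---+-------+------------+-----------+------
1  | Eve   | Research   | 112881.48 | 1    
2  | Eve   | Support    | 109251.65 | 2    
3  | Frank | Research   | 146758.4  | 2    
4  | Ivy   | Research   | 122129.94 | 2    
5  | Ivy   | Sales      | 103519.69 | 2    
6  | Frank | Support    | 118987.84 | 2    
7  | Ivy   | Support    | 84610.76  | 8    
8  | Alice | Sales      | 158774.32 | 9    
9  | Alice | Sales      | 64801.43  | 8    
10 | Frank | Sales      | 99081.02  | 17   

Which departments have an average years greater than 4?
SELECT department, AVG(years)
FROM employees
GROUP BY department
HAVING AVG(years) > 4

Result:
  Sales: avg=9.00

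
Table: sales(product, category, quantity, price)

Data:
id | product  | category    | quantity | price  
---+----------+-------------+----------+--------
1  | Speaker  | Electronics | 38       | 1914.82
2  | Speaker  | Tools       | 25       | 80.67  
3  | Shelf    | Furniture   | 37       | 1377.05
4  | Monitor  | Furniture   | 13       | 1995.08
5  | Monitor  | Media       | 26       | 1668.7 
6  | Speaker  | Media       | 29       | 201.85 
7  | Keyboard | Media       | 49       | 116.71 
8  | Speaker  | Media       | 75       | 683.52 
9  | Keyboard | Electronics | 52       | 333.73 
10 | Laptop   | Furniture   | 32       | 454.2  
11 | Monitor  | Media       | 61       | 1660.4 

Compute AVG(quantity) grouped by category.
SELECT category, AVG(quantity) as result
FROM sales
GROUP BY category

Result:
  Electronics: 45.00
  Furniture: 27.33
  Media: 48.00
  Tools: 25.00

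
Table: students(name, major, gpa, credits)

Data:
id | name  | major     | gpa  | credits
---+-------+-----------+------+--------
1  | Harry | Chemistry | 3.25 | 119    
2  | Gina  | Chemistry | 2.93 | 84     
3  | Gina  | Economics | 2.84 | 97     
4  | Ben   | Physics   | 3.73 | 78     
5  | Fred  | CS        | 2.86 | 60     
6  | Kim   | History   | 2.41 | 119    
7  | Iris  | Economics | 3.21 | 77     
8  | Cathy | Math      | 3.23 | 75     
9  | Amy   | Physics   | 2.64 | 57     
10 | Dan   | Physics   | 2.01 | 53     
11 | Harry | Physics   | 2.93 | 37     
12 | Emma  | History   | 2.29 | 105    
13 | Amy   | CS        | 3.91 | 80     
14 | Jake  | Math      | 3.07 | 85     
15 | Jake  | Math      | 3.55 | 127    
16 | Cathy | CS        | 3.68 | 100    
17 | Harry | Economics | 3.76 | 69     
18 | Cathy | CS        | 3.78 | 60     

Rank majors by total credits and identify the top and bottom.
SELECT major, SUM(credits)
FROM students
GROUP BY major
ORDER BY SUM(credits)

All groups:
  Chemistry: 203
  History: 224
  Physics: 225
  Economics: 243
  Math: 287
  CS: 300

Highest: CS (300)
Lowest: Chemistry (203)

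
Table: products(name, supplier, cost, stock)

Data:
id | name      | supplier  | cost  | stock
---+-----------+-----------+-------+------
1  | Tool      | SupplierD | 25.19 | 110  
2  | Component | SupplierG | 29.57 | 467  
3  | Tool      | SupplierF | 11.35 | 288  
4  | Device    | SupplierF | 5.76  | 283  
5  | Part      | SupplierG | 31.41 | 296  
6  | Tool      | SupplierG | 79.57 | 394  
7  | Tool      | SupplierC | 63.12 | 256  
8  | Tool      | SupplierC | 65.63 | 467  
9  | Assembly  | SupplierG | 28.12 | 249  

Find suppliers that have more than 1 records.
SELECT supplier, COUNT(*) as cnt
FROM products
GROUP BY supplier
HAVING COUNT(*) > 1

Result:
  SupplierC: 2
  SupplierF: 2
  SupplierG: 4

Note: HAVING filters groups after aggregation, WHERE filters rows before.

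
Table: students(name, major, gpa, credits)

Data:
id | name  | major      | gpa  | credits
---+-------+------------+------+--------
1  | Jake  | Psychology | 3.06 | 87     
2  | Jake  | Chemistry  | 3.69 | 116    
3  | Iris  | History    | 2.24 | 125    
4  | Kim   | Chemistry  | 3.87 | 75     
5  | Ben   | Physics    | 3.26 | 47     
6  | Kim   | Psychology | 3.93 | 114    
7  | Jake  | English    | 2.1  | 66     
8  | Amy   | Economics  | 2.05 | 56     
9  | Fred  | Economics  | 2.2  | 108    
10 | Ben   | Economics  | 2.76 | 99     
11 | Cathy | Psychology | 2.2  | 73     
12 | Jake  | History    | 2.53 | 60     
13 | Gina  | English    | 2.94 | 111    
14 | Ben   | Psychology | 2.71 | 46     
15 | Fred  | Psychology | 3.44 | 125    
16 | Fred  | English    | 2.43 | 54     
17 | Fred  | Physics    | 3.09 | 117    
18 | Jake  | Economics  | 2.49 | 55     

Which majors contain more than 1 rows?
SELECT major, COUNT(*) as cnt
FROM students
GROUP BY major
HAVING COUNT(*) > 1

Result:
  Chemistry: 2
  Economics: 4
  English: 3
  History: 2
  Physics: 2
  Psychology: 5

Note: HAVING filters groups after aggregation, WHERE filters rows before.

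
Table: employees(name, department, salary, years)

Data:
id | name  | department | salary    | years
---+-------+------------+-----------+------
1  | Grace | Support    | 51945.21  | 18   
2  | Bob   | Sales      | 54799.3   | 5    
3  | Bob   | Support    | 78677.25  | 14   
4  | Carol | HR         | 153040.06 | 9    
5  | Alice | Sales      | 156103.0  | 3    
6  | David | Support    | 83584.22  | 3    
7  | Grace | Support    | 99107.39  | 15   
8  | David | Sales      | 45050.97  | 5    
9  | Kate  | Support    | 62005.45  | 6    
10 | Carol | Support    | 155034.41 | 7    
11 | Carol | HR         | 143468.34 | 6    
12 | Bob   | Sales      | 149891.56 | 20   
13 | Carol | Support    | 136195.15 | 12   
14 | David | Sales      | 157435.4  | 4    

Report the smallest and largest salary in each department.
SELECT department, MIN(salary), MAX(salary)
FROM employees
GROUP BY department

Result:
  HR: min=143468.34, max=153040.06
  Sales: min=45050.97, max=157435.40
  Support: min=51945.21, max=155034.41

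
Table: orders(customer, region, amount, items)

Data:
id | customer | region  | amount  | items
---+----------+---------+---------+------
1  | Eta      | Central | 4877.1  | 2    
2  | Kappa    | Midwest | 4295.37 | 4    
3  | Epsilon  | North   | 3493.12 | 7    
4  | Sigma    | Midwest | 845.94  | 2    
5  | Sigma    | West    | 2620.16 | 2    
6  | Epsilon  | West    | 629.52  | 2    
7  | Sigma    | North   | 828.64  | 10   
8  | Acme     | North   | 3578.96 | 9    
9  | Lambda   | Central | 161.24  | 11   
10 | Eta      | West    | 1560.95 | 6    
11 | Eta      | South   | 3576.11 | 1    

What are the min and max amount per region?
SELECT region, MIN(amount), MAX(amount)
FROM orders
GROUP BY region

Result:
  Central: min=161.24, max=4877.10
  Midwest: min=845.94, max=4295.37
  North: min=828.64, max=3578.96
  South: min=3576.11, max=3576.11
  West: min=629.52, max=2620.16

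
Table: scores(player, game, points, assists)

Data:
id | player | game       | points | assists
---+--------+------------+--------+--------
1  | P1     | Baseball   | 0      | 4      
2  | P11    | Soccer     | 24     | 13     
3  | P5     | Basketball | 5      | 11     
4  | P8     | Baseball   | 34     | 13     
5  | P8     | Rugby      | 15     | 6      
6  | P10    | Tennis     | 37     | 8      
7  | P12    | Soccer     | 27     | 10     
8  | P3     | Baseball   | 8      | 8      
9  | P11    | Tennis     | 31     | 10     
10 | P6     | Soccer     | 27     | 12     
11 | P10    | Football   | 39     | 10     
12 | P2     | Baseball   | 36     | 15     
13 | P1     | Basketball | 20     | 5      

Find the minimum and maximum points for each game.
SELECT game, MIN(points), MAX(points)
FROM scores
GROUP BY game

Result:
  Baseball: min=0, max=36
  Basketball: min=5, max=20
  Football: min=39, max=39
  Rugby: min=15, max=15
  Soccer: min=24, max=27
  Tennis: min=31, max=37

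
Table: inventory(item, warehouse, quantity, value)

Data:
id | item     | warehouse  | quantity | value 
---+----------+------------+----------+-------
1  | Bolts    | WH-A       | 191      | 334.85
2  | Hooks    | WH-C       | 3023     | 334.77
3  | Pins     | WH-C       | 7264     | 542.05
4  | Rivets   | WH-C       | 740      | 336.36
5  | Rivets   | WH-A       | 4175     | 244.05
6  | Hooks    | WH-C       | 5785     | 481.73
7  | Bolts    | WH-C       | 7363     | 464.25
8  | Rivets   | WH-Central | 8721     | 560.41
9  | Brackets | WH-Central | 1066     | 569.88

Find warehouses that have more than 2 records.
SELECT warehouse, COUNT(*) as cnt
FROM inventory
GROUP BY warehouse
HAVING COUNT(*) > 2

Result:
  WH-C: 5

Note: HAVING filters groups after aggregation, WHERE filters rows before.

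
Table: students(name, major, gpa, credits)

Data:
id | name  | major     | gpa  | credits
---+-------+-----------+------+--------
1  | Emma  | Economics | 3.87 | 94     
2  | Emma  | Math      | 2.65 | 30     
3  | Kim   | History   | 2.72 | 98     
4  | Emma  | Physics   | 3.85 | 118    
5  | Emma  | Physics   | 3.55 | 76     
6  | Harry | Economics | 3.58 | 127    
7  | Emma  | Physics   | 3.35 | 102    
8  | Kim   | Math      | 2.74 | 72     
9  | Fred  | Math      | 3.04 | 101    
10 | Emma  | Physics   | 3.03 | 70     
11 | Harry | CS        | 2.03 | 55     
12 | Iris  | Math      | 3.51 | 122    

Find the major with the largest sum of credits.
SELECT major, SUM(credits) as val
FROM students
GROUP BY major
ORDER BY val DESC
LIMIT 1

Result: Physics with sum(credits) = 366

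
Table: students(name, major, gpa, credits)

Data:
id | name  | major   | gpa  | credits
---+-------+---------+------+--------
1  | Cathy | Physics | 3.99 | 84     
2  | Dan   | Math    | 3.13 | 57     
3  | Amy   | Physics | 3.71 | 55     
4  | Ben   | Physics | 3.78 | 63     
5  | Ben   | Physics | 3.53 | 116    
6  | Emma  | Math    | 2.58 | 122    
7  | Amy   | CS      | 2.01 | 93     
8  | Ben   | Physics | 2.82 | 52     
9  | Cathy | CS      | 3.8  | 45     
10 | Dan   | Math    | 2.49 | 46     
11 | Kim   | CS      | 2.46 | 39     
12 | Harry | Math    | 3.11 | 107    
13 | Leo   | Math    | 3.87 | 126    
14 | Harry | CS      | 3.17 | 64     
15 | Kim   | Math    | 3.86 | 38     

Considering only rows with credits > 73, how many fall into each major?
SELECT major, COUNT(*)
FROM students
WHERE credits > 73
GROUP BY major

Note: WHERE filters rows before grouping.

Result:
  CS: 1
  Math: 3
  Physics: 2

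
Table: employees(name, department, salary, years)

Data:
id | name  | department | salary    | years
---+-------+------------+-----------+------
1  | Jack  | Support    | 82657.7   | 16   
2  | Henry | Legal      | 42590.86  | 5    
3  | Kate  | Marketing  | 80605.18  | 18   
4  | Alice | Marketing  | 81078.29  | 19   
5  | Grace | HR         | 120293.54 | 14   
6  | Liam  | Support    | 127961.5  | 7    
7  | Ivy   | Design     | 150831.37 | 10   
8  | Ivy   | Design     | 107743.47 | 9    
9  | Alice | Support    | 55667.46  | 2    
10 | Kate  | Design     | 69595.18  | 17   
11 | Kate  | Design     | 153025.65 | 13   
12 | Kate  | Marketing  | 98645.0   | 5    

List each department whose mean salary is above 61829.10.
SELECT department, AVG(salary)
FROM employees
GROUP BY department
HAVING AVG(salary) > 61829.10

Result:
  Design: avg=120298.92
  HR: avg=120293.54
  Marketing: avg=86776.16
  Support: avg=88762.22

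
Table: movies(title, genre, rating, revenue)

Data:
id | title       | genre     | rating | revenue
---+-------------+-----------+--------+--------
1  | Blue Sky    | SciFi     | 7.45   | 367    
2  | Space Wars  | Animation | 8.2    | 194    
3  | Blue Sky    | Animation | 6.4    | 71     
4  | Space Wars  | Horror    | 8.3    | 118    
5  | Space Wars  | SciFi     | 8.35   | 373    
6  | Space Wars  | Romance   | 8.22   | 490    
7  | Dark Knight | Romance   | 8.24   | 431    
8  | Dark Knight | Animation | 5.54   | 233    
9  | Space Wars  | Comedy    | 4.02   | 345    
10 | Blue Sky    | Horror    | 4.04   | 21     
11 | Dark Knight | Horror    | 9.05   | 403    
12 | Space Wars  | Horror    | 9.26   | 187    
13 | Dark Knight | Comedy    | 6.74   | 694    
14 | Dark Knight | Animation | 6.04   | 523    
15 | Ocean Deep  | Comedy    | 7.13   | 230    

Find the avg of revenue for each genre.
SELECT genre, AVG(revenue) as result
FROM movies
GROUP BY genre

Result:
  Animation: 255.25
  Comedy: 423.00
  Horror: 182.25
  Romance: 460.50
  SciFi: 370.00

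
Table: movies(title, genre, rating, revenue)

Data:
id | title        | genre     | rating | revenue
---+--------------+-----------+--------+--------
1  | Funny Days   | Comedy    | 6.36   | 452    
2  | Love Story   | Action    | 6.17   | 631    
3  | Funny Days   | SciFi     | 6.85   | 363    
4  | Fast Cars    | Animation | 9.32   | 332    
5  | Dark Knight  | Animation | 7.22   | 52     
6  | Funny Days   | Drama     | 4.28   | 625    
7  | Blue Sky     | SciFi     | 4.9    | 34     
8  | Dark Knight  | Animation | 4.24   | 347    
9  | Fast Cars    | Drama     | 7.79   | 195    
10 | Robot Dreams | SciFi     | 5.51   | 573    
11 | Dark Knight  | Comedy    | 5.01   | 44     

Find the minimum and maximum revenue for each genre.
SELECT genre, MIN(revenue), MAX(revenue)
FROM movies
GROUP BY genre

Result:
  Action: min=631, max=631
  Animation: min=52, max=347
  Comedy: min=44, max=452
  Drama: min=195, max=625
  SciFi: min=34, max=573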